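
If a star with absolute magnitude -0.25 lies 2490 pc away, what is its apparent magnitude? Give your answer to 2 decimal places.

m = M + 5 log₁₀ d − 5 = -0.25 + 5·3.3962 − 5 = 11.731

m ≈ 11.73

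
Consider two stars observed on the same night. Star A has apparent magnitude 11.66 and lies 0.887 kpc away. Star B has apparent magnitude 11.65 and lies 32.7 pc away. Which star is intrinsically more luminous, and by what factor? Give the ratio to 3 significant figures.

Star A is more luminous, by a factor of 729.

Star A: d = 0.887 kpc = 887.0 pc
Star A: M = m − 5 log₁₀ d + 5 = 11.66 − 5·2.9479 + 5 = 1.920
Star B: M = m − 5 log₁₀ d + 5 = 11.65 − 5·1.5145 + 5 = 9.077
ΔM = M_A − M_B = 1.920 − (9.077) = -7.157; smaller M is more luminous → Star A.
L ratio = 10^(0.4 |ΔM|) = 10^2.863 = 729.0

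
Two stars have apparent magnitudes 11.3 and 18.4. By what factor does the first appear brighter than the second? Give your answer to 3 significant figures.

Δm = 11.3 − (18.4) = -7.1
Flux ratio = 10^(−0.4 Δm) = 10^(−0.4 × -7.1) = 10^2.840 = 691.8

692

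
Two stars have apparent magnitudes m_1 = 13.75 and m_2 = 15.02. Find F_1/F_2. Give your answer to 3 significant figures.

Δm = 13.75 − (15.02) = -1.27
Flux ratio = 10^(−0.4 Δm) = 10^(−0.4 × -1.27) = 10^0.508 = 3.221

F_1/F_2 ≈ 3.22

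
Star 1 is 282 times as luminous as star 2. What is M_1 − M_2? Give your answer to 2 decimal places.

Pogson: ΔM = −2.5 log₁₀(ratio) = −2.5 log₁₀(282) = −2.5 × 2.4502 = -6.126
Star 1 is brighter, so it has the smaller magnitude: the difference is negative.

M_1 − M_2 ≈ -6.13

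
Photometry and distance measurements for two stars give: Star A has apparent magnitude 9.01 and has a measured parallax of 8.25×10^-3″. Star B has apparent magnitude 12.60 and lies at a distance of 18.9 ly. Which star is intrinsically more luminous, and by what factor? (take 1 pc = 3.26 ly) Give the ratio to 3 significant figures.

Star A: d = 1/p = 1/8.25×10^-3″ = 121.2 pc
Star A: M = m − 5 log₁₀ d + 5 = 9.01 − 5·2.0835 + 5 = 3.592
Star B: d = 18.9 ly / 3.26 = 5.798 pc
Star B: M = m − 5 log₁₀ d + 5 = 12.60 − 5·0.7632 + 5 = 13.784
ΔM = M_A − M_B = 3.592 − (13.784) = -10.192; smaller M is more luminous → Star A.
L ratio = 10^(0.4 |ΔM|) = 10^4.077 = 11930

Star A is more luminous, by a factor of 11900.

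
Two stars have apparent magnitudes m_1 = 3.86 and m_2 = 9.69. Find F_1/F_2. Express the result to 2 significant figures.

F_1/F_2 ≈ 210

Magnitude difference = -5.83
Flux ratio = 10^(−0.4 Δm) = 10^(−0.4 × -5.83) = 10^2.332 = 214.8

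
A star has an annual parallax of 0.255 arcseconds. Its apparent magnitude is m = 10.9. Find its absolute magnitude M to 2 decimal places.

M ≈ 12.93

d = 1/p = 1/0.255″ = 3.922 pc
5 log₁₀(d/10 pc) = 5 log₁₀(3.922) − 5 = -2.033
M = m − 5 log₁₀(d/10) = 10.9 + 2.033 = 12.933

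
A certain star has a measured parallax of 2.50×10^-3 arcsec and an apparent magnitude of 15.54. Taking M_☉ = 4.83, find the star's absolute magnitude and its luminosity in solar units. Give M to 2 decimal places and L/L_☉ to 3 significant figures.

M ≈ 7.53; L/L_☉ ≈ 0.0832

d = 1/p = 1/2.50×10^-3″ = 400.0 pc
M = m − 5 log₁₀ d + 5 = 15.54 − 5·2.6021 + 5 = 7.530
M − M_☉ = 7.530 − 4.83 = 2.700
L/L_☉ = 10^(−0.4 × 2.700) = 0.08320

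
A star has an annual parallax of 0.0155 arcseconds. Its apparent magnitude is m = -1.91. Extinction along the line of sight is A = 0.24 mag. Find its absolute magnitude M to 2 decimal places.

M ≈ -6.20

d = 1/p = 1/0.0155″ = 64.52 pc
5 log₁₀(d/10 pc) = 5 log₁₀(64.52) − 5 = 4.048
M = m − 5 log₁₀(d/10) − A = -1.91 − 4.048 − 0.24 = -6.198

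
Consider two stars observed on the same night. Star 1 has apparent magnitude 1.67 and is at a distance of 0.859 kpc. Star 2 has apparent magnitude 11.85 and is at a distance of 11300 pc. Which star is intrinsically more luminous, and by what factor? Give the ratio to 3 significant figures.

Star 1: d = 0.859 kpc = 859.0 pc
Star 1: M = m − 5 log₁₀ d + 5 = 1.67 − 5·2.9340 + 5 = -8.000
Star 2: M = m − 5 log₁₀ d + 5 = 11.85 − 5·4.0531 + 5 = -3.415
ΔM = M_1 − M_2 = -8.000 − (-3.415) = -4.585; smaller M is more luminous → Star 1.
L ratio = 10^(0.4 |ΔM|) = 10^1.834 = 68.21

Star 1 is more luminous, by a factor of 68.2.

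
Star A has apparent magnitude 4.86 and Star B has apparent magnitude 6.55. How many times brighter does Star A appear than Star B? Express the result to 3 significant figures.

Δm = 4.86 − (6.55) = -1.69
Flux ratio = 10^(−0.4 Δm) = 10^(−0.4 × -1.69) = 10^0.676 = 4.742

4.74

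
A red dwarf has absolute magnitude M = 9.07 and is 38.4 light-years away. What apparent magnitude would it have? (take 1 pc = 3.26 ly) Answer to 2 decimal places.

m ≈ 9.43

d = 38.4 ly / 3.26 = 11.78 pc
m = M + 5 log₁₀ d − 5 = 9.07 + 5·1.0711 − 5 = 9.426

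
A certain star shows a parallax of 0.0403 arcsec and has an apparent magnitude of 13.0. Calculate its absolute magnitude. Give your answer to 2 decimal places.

M ≈ 11.03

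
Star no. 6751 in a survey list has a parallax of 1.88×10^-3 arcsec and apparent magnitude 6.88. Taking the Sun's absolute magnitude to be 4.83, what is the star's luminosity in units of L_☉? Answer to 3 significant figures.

L/L_☉ ≈ 428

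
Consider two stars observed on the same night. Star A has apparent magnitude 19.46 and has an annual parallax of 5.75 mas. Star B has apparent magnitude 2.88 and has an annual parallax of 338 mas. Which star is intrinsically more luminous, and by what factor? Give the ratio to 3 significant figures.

Star B is more luminous, by a factor of 1240.

Star A: p = 5.75 mas = 5.75×10^-3″ → d = 1/p = 173.9 pc
Star A: M = m − 5 log₁₀ d + 5 = 19.46 − 5·2.2403 + 5 = 13.258
Star B: p = 338 mas = 0.338″ → d = 1/p = 2.959 pc
Star B: M = m − 5 log₁₀ d + 5 = 2.88 − 5·0.4711 + 5 = 5.525
ΔM = M_A − M_B = 13.258 − (5.525) = 7.734; smaller M is more luminous → Star B.
L ratio = 10^(0.4 |ΔM|) = 10^3.094 = 1240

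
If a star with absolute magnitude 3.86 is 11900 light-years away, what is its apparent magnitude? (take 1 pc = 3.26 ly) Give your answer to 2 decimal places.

m ≈ 16.67

d = 11900 ly / 3.26 = 3650 pc
m = M + 5 log₁₀ d − 5 = 3.86 + 5·3.5623 − 5 = 16.672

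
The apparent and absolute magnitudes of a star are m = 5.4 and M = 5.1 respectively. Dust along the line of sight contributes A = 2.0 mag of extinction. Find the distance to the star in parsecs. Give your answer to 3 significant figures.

m − M = 5 log₁₀(d/10 pc) + A  ⇒  5.4 − (5.1) − 2.0 = 5 log₁₀(d/10)
-1.700 = 5 log₁₀(d/10)
log₁₀ d = (m − M − A)/5 + 1 = 0.6600
d = 10^0.6600 = 4.571 pc

d ≈ 4.57 pc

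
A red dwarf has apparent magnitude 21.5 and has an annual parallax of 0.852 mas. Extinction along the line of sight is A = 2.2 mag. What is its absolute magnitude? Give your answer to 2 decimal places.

M ≈ 8.95

p = 0.852 mas = 8.52×10^-4″ → d = 1/p = 1174 pc
5 log₁₀(d/10 pc) = 5 log₁₀(1174) − 5 = 10.348
M = m − 5 log₁₀(d/10) − A = 21.5 − 10.348 − 2.2 = 8.952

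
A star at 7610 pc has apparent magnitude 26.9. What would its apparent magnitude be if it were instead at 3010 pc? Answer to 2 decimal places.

Flux ∝ 1/d², so Δm = 5 log₁₀(d₂/d₁) = 5 log₁₀(3010/7610) = -2.014
m₂ = m₁ + Δm = 26.9 + (-2.014) = 24.886

m ≈ 24.89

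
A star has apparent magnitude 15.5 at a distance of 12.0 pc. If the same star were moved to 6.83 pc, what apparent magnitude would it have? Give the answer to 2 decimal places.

m ≈ 14.28

Flux ∝ 1/d², so Δm = 5 log₁₀(d₂/d₁) = 5 log₁₀(6.83/12.0) = -1.224
m₂ = m₁ + Δm = 15.5 + (-1.224) = 14.276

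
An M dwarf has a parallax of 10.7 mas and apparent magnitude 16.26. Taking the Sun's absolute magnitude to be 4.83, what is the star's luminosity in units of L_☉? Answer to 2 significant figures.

d = 1/p = 1000/10.7 mas = 93.46 pc
M = m − 5 log₁₀ d + 5 = 16.26 − 5·1.9706 + 5 = 11.407
M − M_☉ = 11.407 − 4.83 = 6.577
L/L_☉ = 10^(−0.4 × 6.577) = 2.340×10^-3

L/L_☉ ≈ 2.3×10^-3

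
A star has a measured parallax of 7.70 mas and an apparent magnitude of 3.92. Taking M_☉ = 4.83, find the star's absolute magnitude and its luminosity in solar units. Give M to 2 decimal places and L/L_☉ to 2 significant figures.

M ≈ -1.65; L/L_☉ ≈ 390

d = 1/p = 1000/7.70 mas = 129.9 pc
M = m − 5 log₁₀ d + 5 = 3.92 − 5·2.1135 + 5 = -1.648
M − M_☉ = -1.648 − 4.83 = -6.478
L/L_☉ = 10^(−0.4 × -6.478) = 390.0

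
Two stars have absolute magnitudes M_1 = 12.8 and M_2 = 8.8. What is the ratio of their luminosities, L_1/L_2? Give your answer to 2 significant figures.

L_1/L_2 ≈ 0.025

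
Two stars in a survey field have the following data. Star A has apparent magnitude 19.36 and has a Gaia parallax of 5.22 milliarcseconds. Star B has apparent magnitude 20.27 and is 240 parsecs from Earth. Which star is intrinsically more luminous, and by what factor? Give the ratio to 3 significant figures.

Star A is more luminous, by a factor of 1.47.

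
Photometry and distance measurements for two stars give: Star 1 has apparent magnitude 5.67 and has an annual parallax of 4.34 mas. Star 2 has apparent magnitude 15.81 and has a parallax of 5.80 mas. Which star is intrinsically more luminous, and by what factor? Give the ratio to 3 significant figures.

Star 1: p = 4.34 mas = 4.34×10^-3″ → d = 1/p = 230.4 pc
Star 1: M = m − 5 log₁₀ d + 5 = 5.67 − 5·2.3625 + 5 = -1.143
Star 2: p = 5.80 mas = 5.80×10^-3″ → d = 1/p = 172.4 pc
Star 2: M = m − 5 log₁₀ d + 5 = 15.81 − 5·2.2366 + 5 = 9.627
ΔM = M_1 − M_2 = -1.143 − (9.627) = -10.770; smaller M is more luminous → Star 1.
L ratio = 10^(0.4 |ΔM|) = 10^4.308 = 20320

Star 1 is more luminous, by a factor of 20300.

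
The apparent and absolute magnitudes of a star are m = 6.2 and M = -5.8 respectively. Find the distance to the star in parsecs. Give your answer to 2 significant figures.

d ≈ 2500 pc

Distance modulus: m − M = 6.2 − (-5.8) = 12.000
m − M = 5 log₁₀ d − 5
log₁₀ d = (m − M)/5 + 1 = 3.4000
d = 10^3.4000 = 2512 pc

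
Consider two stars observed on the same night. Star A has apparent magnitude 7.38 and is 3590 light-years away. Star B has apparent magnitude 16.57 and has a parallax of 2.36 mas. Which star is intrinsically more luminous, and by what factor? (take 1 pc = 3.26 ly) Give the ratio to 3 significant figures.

Star A is more luminous, by a factor of 32000.

Star A: d = 3590 ly / 3.26 = 1101 pc
Star A: M = m − 5 log₁₀ d + 5 = 7.38 − 5·3.0419 + 5 = -2.829
Star B: p = 2.36 mas = 2.36×10^-3″ → d = 1/p = 423.7 pc
Star B: M = m − 5 log₁₀ d + 5 = 16.57 − 5·2.6271 + 5 = 8.435
ΔM = M_A − M_B = -2.829 − (8.435) = -11.264; smaller M is more luminous → Star A.
L ratio = 10^(0.4 |ΔM|) = 10^4.506 = 32030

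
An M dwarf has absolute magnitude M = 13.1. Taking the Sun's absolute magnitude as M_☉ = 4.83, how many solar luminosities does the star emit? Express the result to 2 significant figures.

M − M_☉ = 13.1 − 4.83 = 8.270
L/L_☉ = 10^(−0.4 (M − M_☉)) = 10^-3.308 = 4.920×10^-4

L/L_☉ ≈ 4.9×10^-4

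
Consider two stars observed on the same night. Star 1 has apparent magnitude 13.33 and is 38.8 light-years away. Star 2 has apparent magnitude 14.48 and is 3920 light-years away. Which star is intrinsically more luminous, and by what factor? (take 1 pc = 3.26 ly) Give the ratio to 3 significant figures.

Star 1: d = 38.8 ly / 3.26 = 11.90 pc
Star 1: M = m − 5 log₁₀ d + 5 = 13.33 − 5·1.0756 + 5 = 12.952
Star 2: d = 3920 ly / 3.26 = 1202 pc
Star 2: M = m − 5 log₁₀ d + 5 = 14.48 − 5·3.0801 + 5 = 4.080
ΔM = M_1 − M_2 = 12.952 − (4.080) = 8.872; smaller M is more luminous → Star 2.
L ratio = 10^(0.4 |ΔM|) = 10^3.549 = 3539

Star 2 is more luminous, by a factor of 3540.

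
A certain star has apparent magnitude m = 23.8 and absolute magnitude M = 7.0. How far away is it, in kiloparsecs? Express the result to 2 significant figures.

Distance modulus: m − M = 23.8 − (7.0) = 16.800
m − M = 5 log₁₀ d − 5
log₁₀ d = (m − M)/5 + 1 = 4.3600
d = 10^4.3600 = 22910 pc
= 22.91 kpc

d ≈ 23 kpc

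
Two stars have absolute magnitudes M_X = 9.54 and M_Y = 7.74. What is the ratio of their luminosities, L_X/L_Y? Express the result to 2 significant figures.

ΔM = M_X − M_Y = 1.80
L_X/L_Y = 10^(−0.4 ΔM) = 10^-0.720 = 0.1905

L_X/L_Y ≈ 0.19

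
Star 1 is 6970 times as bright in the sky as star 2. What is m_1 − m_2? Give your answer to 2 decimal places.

Pogson: Δm = −2.5 log₁₀(ratio) = −2.5 log₁₀(6970) = −2.5 × 3.8432 = -9.608
Star 1 is brighter, so it has the smaller magnitude: the difference is negative.

m_1 − m_2 ≈ -9.61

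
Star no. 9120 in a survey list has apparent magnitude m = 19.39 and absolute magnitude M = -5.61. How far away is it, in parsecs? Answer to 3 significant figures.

d ≈ 1.00×10^6 pc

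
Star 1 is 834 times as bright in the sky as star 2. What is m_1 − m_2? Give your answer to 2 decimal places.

Pogson: Δm = −2.5 log₁₀(ratio) = −2.5 log₁₀(834) = −2.5 × 2.9212 = -7.303
Star 1 is brighter, so it has the smaller magnitude: the difference is negative.

m_1 − m_2 ≈ -7.30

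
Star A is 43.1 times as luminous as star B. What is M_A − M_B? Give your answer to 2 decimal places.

M_A − M_B ≈ -4.09

Pogson: ΔM = −2.5 log₁₀(ratio) = −2.5 log₁₀(43.1) = −2.5 × 1.6345 = -4.086
Star A is brighter, so it has the smaller magnitude: the difference is negative.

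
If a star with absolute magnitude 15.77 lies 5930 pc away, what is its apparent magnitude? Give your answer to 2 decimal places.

m ≈ 29.64

m = M + 5 log₁₀ d − 5 = 15.77 + 5·3.7731 − 5 = 29.635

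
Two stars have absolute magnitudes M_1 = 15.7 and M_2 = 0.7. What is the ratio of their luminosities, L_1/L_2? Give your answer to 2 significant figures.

L_1/L_2 ≈ 1.0×10^-6

ΔM = M_1 − M_2 = 15.0
L_1/L_2 = 10^(−0.4 ΔM) = 10^-6.000 = 1.000×10^-6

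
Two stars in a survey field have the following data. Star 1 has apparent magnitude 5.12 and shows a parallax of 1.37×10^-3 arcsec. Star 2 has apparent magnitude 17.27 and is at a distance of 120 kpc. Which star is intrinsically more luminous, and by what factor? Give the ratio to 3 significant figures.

Star 1: d = 1/p = 1/1.37×10^-3″ = 729.9 pc
Star 1: M = m − 5 log₁₀ d + 5 = 5.12 − 5·2.8633 + 5 = -4.196
Star 2: d = 120 kpc = 120000 pc
Star 2: M = m − 5 log₁₀ d + 5 = 17.27 − 5·5.0792 + 5 = -3.126
ΔM = M_1 − M_2 = -4.196 − (-3.126) = -1.070; smaller M is more luminous → Star 1.
L ratio = 10^(0.4 |ΔM|) = 10^0.428 = 2.680

Star 1 is more luminous, by a factor of 2.68.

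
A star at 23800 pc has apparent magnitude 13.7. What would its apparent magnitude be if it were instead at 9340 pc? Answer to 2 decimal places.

m ≈ 11.67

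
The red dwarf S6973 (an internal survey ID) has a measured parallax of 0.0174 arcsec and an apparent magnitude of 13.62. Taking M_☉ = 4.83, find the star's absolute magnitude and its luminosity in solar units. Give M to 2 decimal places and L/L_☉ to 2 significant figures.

M ≈ 9.82; L/L_☉ ≈ 0.010

d = 1/p = 1/0.0174″ = 57.47 pc
M = m − 5 log₁₀ d + 5 = 13.62 − 5·1.7595 + 5 = 9.823
M − M_☉ = 9.823 − 4.83 = 4.993
L/L_☉ = 10^(−0.4 × 4.993) = 0.01007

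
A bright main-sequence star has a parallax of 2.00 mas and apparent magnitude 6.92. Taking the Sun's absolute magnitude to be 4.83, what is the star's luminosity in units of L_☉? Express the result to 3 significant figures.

d = 1/p = 1000/2.00 mas = 500.0 pc
M = m − 5 log₁₀ d + 5 = 6.92 − 5·2.6990 + 5 = -1.575
M − M_☉ = -1.575 − 4.83 = -6.405
L/L_☉ = 10^(−0.4 × -6.405) = 364.7

L/L_☉ ≈ 365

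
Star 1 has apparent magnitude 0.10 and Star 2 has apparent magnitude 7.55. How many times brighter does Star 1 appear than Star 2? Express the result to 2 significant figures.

950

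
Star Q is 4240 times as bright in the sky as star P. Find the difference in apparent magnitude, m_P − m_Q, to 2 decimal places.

m_P − m_Q ≈ 9.07

Pogson: Δm = −2.5 log₁₀(ratio) = −2.5 log₁₀(4240) = −2.5 × 3.6274 = -9.068
Star Q is brighter so has the smaller magnitude: m_P − m_Q is positive.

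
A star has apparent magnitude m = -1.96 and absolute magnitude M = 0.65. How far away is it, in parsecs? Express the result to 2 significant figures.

μ = m − M = -2.610
m − M = 5 log₁₀ d − 5
log₁₀ d = (m − M)/5 + 1 = 0.4780
d = 10^0.4780 = 3.006 pc

d ≈ 3.0 pc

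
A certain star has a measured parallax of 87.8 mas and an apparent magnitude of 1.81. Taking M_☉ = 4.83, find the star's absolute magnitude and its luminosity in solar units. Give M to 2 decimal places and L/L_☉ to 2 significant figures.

M ≈ 1.53; L/L_☉ ≈ 21

d = 1/p = 1000/87.8 mas = 11.39 pc
M = m − 5 log₁₀ d + 5 = 1.81 − 5·1.0565 + 5 = 1.527
M − M_☉ = 1.527 − 4.83 = -3.303
L/L_☉ = 10^(−0.4 × -3.303) = 20.94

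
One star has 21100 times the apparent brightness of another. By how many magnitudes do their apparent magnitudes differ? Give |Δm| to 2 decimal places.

|Δm| ≈ 10.81

Pogson: Δm = −2.5 log₁₀(ratio) = −2.5 log₁₀(21100) = −2.5 × 4.3243 = -10.811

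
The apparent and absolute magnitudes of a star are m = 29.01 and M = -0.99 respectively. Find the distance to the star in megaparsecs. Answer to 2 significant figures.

μ = m − M = 30.000
m − M = 5 log₁₀ d − 5
log₁₀ d = (m − M)/5 + 1 = 7.0000
d = 10^7.0000 = 1.000×10^7 pc
= 10.00 Mpc

d ≈ 10 Mpc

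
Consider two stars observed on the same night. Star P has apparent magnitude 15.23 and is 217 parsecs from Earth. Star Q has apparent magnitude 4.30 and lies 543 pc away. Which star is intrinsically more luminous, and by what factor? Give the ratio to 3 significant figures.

Star Q is more luminous, by a factor of 147000.

Star P: M = m − 5 log₁₀ d + 5 = 15.23 − 5·2.3365 + 5 = 8.548
Star Q: M = m − 5 log₁₀ d + 5 = 4.30 − 5·2.7348 + 5 = -4.374
ΔM = M_P − M_Q = 8.548 − (-4.374) = 12.922; smaller M is more luminous → Star Q.
L ratio = 10^(0.4 |ΔM|) = 10^5.169 = 147500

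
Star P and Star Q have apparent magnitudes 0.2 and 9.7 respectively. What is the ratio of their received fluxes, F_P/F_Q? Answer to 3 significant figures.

Magnitude difference = -9.5
Flux ratio = 10^(−0.4 Δm) = 10^(−0.4 × -9.5) = 10^3.800 = 6310

F_P/F_Q ≈ 6310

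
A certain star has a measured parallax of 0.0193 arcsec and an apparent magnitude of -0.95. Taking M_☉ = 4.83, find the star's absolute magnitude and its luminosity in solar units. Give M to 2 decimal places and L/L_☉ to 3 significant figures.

d = 1/p = 1/0.0193″ = 51.81 pc
M = m − 5 log₁₀ d + 5 = -0.95 − 5·1.7144 + 5 = -4.522
M − M_☉ = -4.522 − 4.83 = -9.352
L/L_☉ = 10^(−0.4 × -9.352) = 5507

M ≈ -4.52; L/L_☉ ≈ 5510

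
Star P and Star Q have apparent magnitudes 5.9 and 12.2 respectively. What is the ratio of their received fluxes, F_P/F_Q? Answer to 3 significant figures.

Magnitude difference = -6.3
Flux ratio = 10^(−0.4 Δm) = 10^(−0.4 × -6.3) = 10^2.520 = 331.1

F_P/F_Q ≈ 331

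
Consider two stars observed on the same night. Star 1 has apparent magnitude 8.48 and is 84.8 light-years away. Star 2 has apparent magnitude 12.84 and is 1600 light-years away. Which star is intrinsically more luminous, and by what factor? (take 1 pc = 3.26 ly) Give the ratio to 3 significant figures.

Star 1: d = 84.8 ly / 3.26 = 26.01 pc
Star 1: M = m − 5 log₁₀ d + 5 = 8.48 − 5·1.4152 + 5 = 6.404
Star 2: d = 1600 ly / 3.26 = 490.8 pc
Star 2: M = m − 5 log₁₀ d + 5 = 12.84 − 5·2.6909 + 5 = 4.385
ΔM = M_1 − M_2 = 6.404 − (4.385) = 2.019; smaller M is more luminous → Star 2.
L ratio = 10^(0.4 |ΔM|) = 10^0.807 = 6.419

Star 2 is more luminous, by a factor of 6.42.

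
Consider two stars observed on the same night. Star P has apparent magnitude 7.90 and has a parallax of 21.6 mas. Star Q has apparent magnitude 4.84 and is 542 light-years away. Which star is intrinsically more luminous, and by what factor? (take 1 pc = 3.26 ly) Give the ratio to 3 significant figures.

Star P: p = 21.6 mas = 0.0216″ → d = 1/p = 46.30 pc
Star P: M = m − 5 log₁₀ d + 5 = 7.90 − 5·1.6655 + 5 = 4.572
Star Q: d = 542 ly / 3.26 = 166.3 pc
Star Q: M = m − 5 log₁₀ d + 5 = 4.84 − 5·2.2208 + 5 = -1.264
ΔM = M_P − M_Q = 4.572 − (-1.264) = 5.836; smaller M is more luminous → Star Q.
L ratio = 10^(0.4 |ΔM|) = 10^2.334 = 216.0

Star Q is more luminous, by a factor of 216.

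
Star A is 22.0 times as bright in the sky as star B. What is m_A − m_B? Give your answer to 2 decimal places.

Pogson: Δm = −2.5 log₁₀(ratio) = −2.5 log₁₀(22.0) = −2.5 × 1.3424 = -3.356
Star A is brighter, so it has the smaller magnitude: the difference is negative.

m_A − m_B ≈ -3.36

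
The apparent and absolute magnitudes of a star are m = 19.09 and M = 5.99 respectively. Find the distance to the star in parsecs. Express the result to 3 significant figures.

d ≈ 4170 pc

Distance modulus: m − M = 19.09 − (5.99) = 13.100
m − M = 5 log₁₀ d − 5
log₁₀ d = (m − M)/5 + 1 = 3.6200
d = 10^3.6200 = 4169 pc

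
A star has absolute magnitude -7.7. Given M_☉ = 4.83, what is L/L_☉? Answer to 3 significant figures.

L/L_☉ ≈ 103000

M − M_☉ = -7.7 − 4.83 = -12.530
L/L_☉ = 10^(−0.4 (M − M_☉)) = 10^5.012 = 102800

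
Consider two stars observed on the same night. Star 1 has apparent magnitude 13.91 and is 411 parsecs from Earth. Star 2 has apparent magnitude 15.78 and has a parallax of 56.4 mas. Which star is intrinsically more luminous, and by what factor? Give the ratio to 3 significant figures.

Star 1 is more luminous, by a factor of 3010.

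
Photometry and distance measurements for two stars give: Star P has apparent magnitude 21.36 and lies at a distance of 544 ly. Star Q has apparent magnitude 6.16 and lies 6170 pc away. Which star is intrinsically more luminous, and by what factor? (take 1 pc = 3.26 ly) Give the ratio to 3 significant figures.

Star P: d = 544 ly / 3.26 = 166.9 pc
Star P: M = m − 5 log₁₀ d + 5 = 21.36 − 5·2.2224 + 5 = 15.248
Star Q: M = m − 5 log₁₀ d + 5 = 6.16 − 5·3.7903 + 5 = -7.791
ΔM = M_P − M_Q = 15.248 − (-7.791) = 23.040; smaller M is more luminous → Star Q.
L ratio = 10^(0.4 |ΔM|) = 10^9.216 = 1.644×10^9

Star Q is more luminous, by a factor of 1.64×10^9.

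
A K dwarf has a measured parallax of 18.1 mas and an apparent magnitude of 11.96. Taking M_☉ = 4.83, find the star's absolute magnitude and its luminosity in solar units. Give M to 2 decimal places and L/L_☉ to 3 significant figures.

M ≈ 8.25; L/L_☉ ≈ 0.0429

d = 1/p = 1000/18.1 mas = 55.25 pc
M = m − 5 log₁₀ d + 5 = 11.96 − 5·1.7423 + 5 = 8.248
M − M_☉ = 8.248 − 4.83 = 3.418
L/L_☉ = 10^(−0.4 × 3.418) = 0.04292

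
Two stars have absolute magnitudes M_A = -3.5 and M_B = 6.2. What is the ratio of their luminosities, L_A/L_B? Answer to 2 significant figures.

L_A/L_B ≈ 7600

ΔM = M_A − M_B = -9.7
L_A/L_B = 10^(−0.4 ΔM) = 10^3.880 = 7586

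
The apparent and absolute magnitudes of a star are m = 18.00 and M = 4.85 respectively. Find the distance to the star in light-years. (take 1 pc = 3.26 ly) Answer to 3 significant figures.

d ≈ 13900 ly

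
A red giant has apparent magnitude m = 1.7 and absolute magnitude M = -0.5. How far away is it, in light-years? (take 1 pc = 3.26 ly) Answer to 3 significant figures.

d ≈ 89.8 ly

Distance modulus: m − M = 1.7 − (-0.5) = 2.200
m − M = 5 log₁₀ d − 5
log₁₀ d = (m − M)/5 + 1 = 1.4400
d = 10^1.4400 = 27.54 pc
= 89.79 ly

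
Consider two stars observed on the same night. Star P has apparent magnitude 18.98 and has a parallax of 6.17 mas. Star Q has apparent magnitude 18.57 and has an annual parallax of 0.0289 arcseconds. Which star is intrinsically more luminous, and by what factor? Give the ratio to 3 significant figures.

Star P is more luminous, by a factor of 15.0.

Star P: p = 6.17 mas = 6.17×10^-3″ → d = 1/p = 162.1 pc
Star P: M = m − 5 log₁₀ d + 5 = 18.98 − 5·2.2097 + 5 = 12.931
Star Q: d = 1/p = 1/0.0289″ = 34.60 pc
Star Q: M = m − 5 log₁₀ d + 5 = 18.57 − 5·1.5391 + 5 = 15.874
ΔM = M_P − M_Q = 12.931 − (15.874) = -2.943; smaller M is more luminous → Star P.
L ratio = 10^(0.4 |ΔM|) = 10^1.177 = 15.04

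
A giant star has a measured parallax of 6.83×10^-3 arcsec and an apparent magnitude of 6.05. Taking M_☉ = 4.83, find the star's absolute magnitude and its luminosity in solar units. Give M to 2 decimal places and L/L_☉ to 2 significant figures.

d = 1/p = 1/6.83×10^-3″ = 146.4 pc
M = m − 5 log₁₀ d + 5 = 6.05 − 5·2.1656 + 5 = 0.222
M − M_☉ = 0.222 − 4.83 = -4.608
L/L_☉ = 10^(−0.4 × -4.608) = 69.69

M ≈ 0.22; L/L_☉ ≈ 70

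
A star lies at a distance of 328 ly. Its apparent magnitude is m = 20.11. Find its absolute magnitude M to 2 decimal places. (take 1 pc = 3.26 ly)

d = 328 ly / 3.26 = 100.6 pc
5 log₁₀(d/10 pc) = 5 log₁₀(100.6) − 5 = 5.013
M = m − 5 log₁₀(d/10) = 20.11 − 5.013 = 15.097

M ≈ 15.10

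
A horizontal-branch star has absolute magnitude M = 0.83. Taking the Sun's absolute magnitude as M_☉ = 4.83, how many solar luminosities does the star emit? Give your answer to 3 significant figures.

M − M_☉ = 0.83 − 4.83 = -4.000
L/L_☉ = 10^(−0.4 (M − M_☉)) = 10^1.600 = 39.81

L/L_☉ ≈ 39.8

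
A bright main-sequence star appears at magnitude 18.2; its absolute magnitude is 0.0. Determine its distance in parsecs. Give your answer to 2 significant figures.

Distance modulus: m − M = 18.2 − (0.0) = 18.200
m − M = 5 log₁₀ d − 5
log₁₀ d = (m − M)/5 + 1 = 4.6400
d = 10^4.6400 = 43650 pc

d ≈ 44000 pc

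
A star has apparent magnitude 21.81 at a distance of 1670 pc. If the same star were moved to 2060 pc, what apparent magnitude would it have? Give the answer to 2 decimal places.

Flux ∝ 1/d², so Δm = 5 log₁₀(d₂/d₁) = 5 log₁₀(2060/1670) = 0.456
m₂ = m₁ + Δm = 21.81 + (0.456) = 22.266

m ≈ 22.27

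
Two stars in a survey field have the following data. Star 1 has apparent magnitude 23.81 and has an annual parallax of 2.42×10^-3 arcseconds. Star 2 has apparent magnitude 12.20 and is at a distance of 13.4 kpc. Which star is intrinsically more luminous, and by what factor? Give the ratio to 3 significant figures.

Star 1: d = 1/p = 1/2.42×10^-3″ = 413.2 pc
Star 1: M = m − 5 log₁₀ d + 5 = 23.81 − 5·2.6162 + 5 = 15.729
Star 2: d = 13.4 kpc = 13400 pc
Star 2: M = m − 5 log₁₀ d + 5 = 12.20 − 5·4.1271 + 5 = -3.436
ΔM = M_1 − M_2 = 15.729 − (-3.436) = 19.165; smaller M is more luminous → Star 2.
L ratio = 10^(0.4 |ΔM|) = 10^7.666 = 4.633×10^7

Star 2 is more luminous, by a factor of 4.63×10^7.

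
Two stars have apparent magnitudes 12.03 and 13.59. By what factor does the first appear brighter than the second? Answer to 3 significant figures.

Δm = 12.03 − (13.59) = -1.56
Flux ratio = 10^(−0.4 Δm) = 10^(−0.4 × -1.56) = 10^0.624 = 4.207

4.21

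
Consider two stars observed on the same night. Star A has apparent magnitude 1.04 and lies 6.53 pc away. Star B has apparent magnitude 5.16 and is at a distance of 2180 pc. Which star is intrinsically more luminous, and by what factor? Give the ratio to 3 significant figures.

Star B is more luminous, by a factor of 2510.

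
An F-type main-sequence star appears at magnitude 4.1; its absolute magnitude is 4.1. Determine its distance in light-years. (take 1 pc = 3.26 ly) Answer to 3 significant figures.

μ = m − M = 0.000
m − M = 5 log₁₀ d − 5
log₁₀ d = (m − M)/5 + 1 = 1.0000
d = 10^1.0000 = 10.00 pc
= 32.60 ly

d ≈ 32.6 ly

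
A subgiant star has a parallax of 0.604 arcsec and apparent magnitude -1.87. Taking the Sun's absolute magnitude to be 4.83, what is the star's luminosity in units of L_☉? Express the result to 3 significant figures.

d = 1/p = 1/0.604″ = 1.656 pc
M = m − 5 log₁₀ d + 5 = -1.87 − 5·0.2190 + 5 = 2.035
M − M_☉ = 2.035 − 4.83 = -2.795
L/L_☉ = 10^(−0.4 × -2.795) = 13.12

L/L_☉ ≈ 13.1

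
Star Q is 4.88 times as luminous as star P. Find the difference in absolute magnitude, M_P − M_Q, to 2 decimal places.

M_P − M_Q ≈ 1.72

Pogson: ΔM = −2.5 log₁₀(ratio) = −2.5 log₁₀(4.88) = −2.5 × 0.6884 = -1.721
Star Q is brighter so has the smaller magnitude: M_P − M_Q is positive.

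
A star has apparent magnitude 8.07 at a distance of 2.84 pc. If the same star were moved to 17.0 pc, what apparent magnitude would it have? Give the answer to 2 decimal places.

m ≈ 11.96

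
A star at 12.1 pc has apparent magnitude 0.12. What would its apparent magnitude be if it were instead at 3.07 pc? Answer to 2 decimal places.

m ≈ -2.86

Flux ∝ 1/d², so Δm = 5 log₁₀(d₂/d₁) = 5 log₁₀(3.07/12.1) = -2.978
m₂ = m₁ + Δm = 0.12 + (-2.978) = -2.858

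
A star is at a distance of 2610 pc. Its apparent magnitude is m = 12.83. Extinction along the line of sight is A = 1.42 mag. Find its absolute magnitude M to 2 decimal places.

M ≈ -0.67

5 log₁₀(d/10 pc) = 5 log₁₀(2610) − 5 = 12.083
M = m − 5 log₁₀(d/10) − A = 12.83 − 12.083 − 1.42 = -0.673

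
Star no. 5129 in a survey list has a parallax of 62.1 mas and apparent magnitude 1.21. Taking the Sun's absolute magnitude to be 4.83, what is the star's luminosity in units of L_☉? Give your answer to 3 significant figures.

d = 1/p = 1000/62.1 mas = 16.10 pc
M = m − 5 log₁₀ d + 5 = 1.21 − 5·1.2069 + 5 = 0.175
M − M_☉ = 0.175 − 4.83 = -4.655
L/L_☉ = 10^(−0.4 × -4.655) = 72.75

L/L_☉ ≈ 72.7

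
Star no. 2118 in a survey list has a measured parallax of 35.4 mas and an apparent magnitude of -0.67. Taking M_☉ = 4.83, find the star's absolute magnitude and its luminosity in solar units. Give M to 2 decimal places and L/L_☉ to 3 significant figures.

M ≈ -2.92; L/L_☉ ≈ 1260

d = 1/p = 1000/35.4 mas = 28.25 pc
M = m − 5 log₁₀ d + 5 = -0.67 − 5·1.4510 + 5 = -2.925
M − M_☉ = -2.925 − 4.83 = -7.755
L/L_☉ = 10^(−0.4 × -7.755) = 1265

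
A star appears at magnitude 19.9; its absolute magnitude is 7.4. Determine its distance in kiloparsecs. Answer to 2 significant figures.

d ≈ 3.2 kpc

μ = m − M = 12.500
m − M = 5 log₁₀ d − 5
log₁₀ d = (m − M)/5 + 1 = 3.5000
d = 10^3.5000 = 3162 pc
= 3.162 kpc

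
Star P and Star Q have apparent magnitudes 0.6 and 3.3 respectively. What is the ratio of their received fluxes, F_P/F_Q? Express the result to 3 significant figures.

Magnitude difference = -2.7
Flux ratio = 10^(−0.4 Δm) = 10^(−0.4 × -2.7) = 10^1.080 = 12.02

F_P/F_Q ≈ 12.0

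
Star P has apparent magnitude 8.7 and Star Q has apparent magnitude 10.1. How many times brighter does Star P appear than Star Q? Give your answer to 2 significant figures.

Δm = 8.7 − (10.1) = -1.4
Flux ratio = 10^(−0.4 Δm) = 10^(−0.4 × -1.4) = 10^0.560 = 3.631

3.6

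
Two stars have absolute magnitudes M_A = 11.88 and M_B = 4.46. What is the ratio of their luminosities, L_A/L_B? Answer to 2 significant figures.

ΔM = M_A − M_B = 7.42
L_A/L_B = 10^(−0.4 ΔM) = 10^-2.968 = 1.076×10^-3

L_A/L_B ≈ 1.1×10^-3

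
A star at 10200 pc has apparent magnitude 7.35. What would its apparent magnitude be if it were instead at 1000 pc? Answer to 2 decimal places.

Flux ∝ 1/d², so Δm = 5 log₁₀(d₂/d₁) = 5 log₁₀(1000/10200) = -5.043
m₂ = m₁ + Δm = 7.35 + (-5.043) = 2.307

m ≈ 2.31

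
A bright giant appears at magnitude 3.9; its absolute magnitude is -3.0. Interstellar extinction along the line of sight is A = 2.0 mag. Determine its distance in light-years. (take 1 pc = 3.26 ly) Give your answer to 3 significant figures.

m − M = 5 log₁₀(d/10 pc) + A  ⇒  3.9 − (-3.0) − 2.0 = 5 log₁₀(d/10)
4.900 = 5 log₁₀(d/10)
log₁₀ d = (m − M − A)/5 + 1 = 1.9800
d = 10^1.9800 = 95.50 pc
= 311.3 ly

d ≈ 311 ly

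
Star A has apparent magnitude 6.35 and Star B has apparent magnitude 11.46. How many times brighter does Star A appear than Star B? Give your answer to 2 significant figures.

110

Δm = 6.35 − (11.46) = -5.11
Flux ratio = 10^(−0.4 Δm) = 10^(−0.4 × -5.11) = 10^2.044 = 110.7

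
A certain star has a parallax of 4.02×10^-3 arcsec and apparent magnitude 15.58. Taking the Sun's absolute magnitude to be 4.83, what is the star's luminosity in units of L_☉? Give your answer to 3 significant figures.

L/L_☉ ≈ 0.0310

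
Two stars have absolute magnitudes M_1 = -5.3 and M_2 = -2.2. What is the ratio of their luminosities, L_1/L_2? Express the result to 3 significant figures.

L_1/L_2 ≈ 17.4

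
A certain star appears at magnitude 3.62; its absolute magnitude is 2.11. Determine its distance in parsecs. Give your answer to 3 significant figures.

μ = m − M = 1.510
m − M = 5 log₁₀ d − 5
log₁₀ d = (m − M)/5 + 1 = 1.3020
d = 10^1.3020 = 20.04 pc

d ≈ 20.0 pc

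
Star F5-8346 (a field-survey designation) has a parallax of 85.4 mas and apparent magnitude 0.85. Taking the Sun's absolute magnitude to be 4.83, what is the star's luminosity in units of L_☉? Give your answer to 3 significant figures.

L/L_☉ ≈ 53.6

d = 1/p = 1000/85.4 mas = 11.71 pc
M = m − 5 log₁₀ d + 5 = 0.85 − 5·1.0685 + 5 = 0.507
M − M_☉ = 0.507 − 4.83 = -4.323
L/L_☉ = 10^(−0.4 × -4.323) = 53.59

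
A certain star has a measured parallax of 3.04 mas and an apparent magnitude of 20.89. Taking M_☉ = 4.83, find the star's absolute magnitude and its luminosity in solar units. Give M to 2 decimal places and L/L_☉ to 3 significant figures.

d = 1/p = 1000/3.04 mas = 328.9 pc
M = m − 5 log₁₀ d + 5 = 20.89 − 5·2.5171 + 5 = 13.304
M − M_☉ = 13.304 − 4.83 = 8.474
L/L_☉ = 10^(−0.4 × 8.474) = 4.076×10^-4

M ≈ 13.30; L/L_☉ ≈ 4.08×10^-4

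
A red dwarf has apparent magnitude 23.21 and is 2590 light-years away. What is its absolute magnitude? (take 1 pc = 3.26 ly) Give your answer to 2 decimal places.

M ≈ 13.71

d = 2590 ly / 3.26 = 794.5 pc
5 log₁₀(d/10 pc) = 5 log₁₀(794.5) − 5 = 9.500
M = m − 5 log₁₀(d/10) = 23.21 − 9.500 = 13.710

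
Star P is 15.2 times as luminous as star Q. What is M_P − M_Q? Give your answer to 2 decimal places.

Pogson: ΔM = −2.5 log₁₀(ratio) = −2.5 log₁₀(15.2) = −2.5 × 1.1818 = -2.955
Star P is brighter, so it has the smaller magnitude: the difference is negative.

M_P − M_Q ≈ -2.95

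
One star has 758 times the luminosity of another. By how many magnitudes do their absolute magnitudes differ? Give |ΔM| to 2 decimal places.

Pogson: ΔM = −2.5 log₁₀(ratio) = −2.5 log₁₀(758) = −2.5 × 2.8797 = -7.199

|ΔM| ≈ 7.20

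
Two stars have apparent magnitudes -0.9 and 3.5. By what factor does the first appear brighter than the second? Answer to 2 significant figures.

58

Δm = -0.9 − (3.5) = -4.4
Flux ratio = 10^(−0.4 Δm) = 10^(−0.4 × -4.4) = 10^1.760 = 57.54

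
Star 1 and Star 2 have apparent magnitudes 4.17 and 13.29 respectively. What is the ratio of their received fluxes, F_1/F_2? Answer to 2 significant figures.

Δm = 4.17 − (13.29) = -9.12
Flux ratio = 10^(−0.4 Δm) = 10^(−0.4 × -9.12) = 10^3.648 = 4446

F_1/F_2 ≈ 4400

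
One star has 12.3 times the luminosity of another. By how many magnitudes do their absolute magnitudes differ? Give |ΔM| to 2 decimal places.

|ΔM| ≈ 2.72

Pogson: ΔM = −2.5 log₁₀(ratio) = −2.5 log₁₀(12.3) = −2.5 × 1.0899 = -2.725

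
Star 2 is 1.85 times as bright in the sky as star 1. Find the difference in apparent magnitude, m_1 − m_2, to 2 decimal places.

Pogson: Δm = −2.5 log₁₀(ratio) = −2.5 log₁₀(1.85) = −2.5 × 0.2672 = -0.668
Star 2 is brighter so has the smaller magnitude: m_1 − m_2 is positive.

m_1 − m_2 ≈ 0.67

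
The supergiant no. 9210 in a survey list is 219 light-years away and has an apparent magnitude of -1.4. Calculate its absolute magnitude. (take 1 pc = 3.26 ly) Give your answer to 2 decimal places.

d = 219 ly / 3.26 = 67.18 pc
5 log₁₀(d/10 pc) = 5 log₁₀(67.18) − 5 = 4.136
M = m − 5 log₁₀(d/10) = -1.4 − 4.136 = -5.536

M ≈ -5.54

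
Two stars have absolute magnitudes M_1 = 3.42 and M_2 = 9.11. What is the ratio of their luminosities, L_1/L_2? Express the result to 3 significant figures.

ΔM = M_1 − M_2 = -5.69
L_1/L_2 = 10^(−0.4 ΔM) = 10^2.276 = 188.8

L_1/L_2 ≈ 189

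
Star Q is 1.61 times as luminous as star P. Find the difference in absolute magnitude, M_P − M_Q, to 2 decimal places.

Pogson: ΔM = −2.5 log₁₀(ratio) = −2.5 log₁₀(1.61) = −2.5 × 0.2068 = -0.517
Star Q is brighter so has the smaller magnitude: M_P − M_Q is positive.

M_P − M_Q ≈ 0.52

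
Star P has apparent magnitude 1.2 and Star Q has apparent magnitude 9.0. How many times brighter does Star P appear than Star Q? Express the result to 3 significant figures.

1320

Δm = 1.2 − (9.0) = -7.8
Flux ratio = 10^(−0.4 Δm) = 10^(−0.4 × -7.8) = 10^3.120 = 1318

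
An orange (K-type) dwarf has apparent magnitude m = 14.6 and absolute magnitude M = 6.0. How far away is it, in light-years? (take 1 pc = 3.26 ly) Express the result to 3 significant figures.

d ≈ 1710 ly

Distance modulus: m − M = 14.6 − (6.0) = 8.600
m − M = 5 log₁₀ d − 5
log₁₀ d = (m − M)/5 + 1 = 2.7200
d = 10^2.7200 = 524.8 pc
= 1711 ly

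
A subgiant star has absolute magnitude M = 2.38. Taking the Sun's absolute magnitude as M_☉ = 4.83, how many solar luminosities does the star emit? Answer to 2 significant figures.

M − M_☉ = 2.38 − 4.83 = -2.450
L/L_☉ = 10^(−0.4 (M − M_☉)) = 10^0.980 = 9.550

L/L_☉ ≈ 9.5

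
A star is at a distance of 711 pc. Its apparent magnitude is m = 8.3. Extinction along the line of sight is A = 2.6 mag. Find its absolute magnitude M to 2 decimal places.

M ≈ -3.56

5 log₁₀(d/10 pc) = 5 log₁₀(711.0) − 5 = 9.259
M = m − 5 log₁₀(d/10) − A = 8.3 − 9.259 − 2.6 = -3.559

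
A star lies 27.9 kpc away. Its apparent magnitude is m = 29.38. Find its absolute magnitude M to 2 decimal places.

d = 27.9 kpc = 27900 pc
5 log₁₀(d/10 pc) = 5 log₁₀(27900) − 5 = 17.228
M = m − 5 log₁₀(d/10) = 29.38 − 17.228 = 12.152

M ≈ 12.15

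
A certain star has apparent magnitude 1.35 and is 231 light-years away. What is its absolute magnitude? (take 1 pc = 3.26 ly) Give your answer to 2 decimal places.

d = 231 ly / 3.26 = 70.86 pc
5 log₁₀(d/10 pc) = 5 log₁₀(70.86) − 5 = 4.252
M = m − 5 log₁₀(d/10) = 1.35 − 4.252 = -2.902

M ≈ -2.90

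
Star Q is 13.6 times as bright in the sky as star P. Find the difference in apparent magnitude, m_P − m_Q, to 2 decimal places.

m_P − m_Q ≈ 2.83

Pogson: Δm = −2.5 log₁₀(ratio) = −2.5 log₁₀(13.6) = −2.5 × 1.1335 = -2.834
Star Q is brighter so has the smaller magnitude: m_P − m_Q is positive.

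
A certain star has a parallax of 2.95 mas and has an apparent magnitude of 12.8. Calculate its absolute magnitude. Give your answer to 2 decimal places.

M ≈ 5.15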